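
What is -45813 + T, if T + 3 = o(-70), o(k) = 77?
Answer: -45739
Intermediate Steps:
T = 74 (T = -3 + 77 = 74)
-45813 + T = -45813 + 74 = -45739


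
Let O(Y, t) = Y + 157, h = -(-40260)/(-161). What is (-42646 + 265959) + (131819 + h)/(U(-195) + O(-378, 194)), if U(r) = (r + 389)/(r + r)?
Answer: 1548768343651/6953912 ≈ 2.2272e+5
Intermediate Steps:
h = -40260/161 (h = -(-40260)*(-1)/161 = -61*660/161 = -40260/161 ≈ -250.06)
U(r) = (389 + r)/(2*r) (U(r) = (389 + r)/((2*r)) = (389 + r)*(1/(2*r)) = (389 + r)/(2*r))
O(Y, t) = 157 + Y
(-42646 + 265959) + (131819 + h)/(U(-195) + O(-378, 194)) = (-42646 + 265959) + (131819 - 40260/161)/((1/2)*(389 - 195)/(-195) + (157 - 378)) = 223313 + 21182599/(161*((1/2)*(-1/195)*194 - 221)) = 223313 + 21182599/(161*(-97/195 - 221)) = 223313 + 21182599/(161*(-43192/195)) = 223313 + (21182599/161)*(-195/43192) = 223313 - 4130606805/6953912 = 1548768343651/6953912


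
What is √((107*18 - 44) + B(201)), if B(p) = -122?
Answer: 4*√110 ≈ 41.952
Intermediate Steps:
√((107*18 - 44) + B(201)) = √((107*18 - 44) - 122) = √((1926 - 44) - 122) = √(1882 - 122) = √1760 = 4*√110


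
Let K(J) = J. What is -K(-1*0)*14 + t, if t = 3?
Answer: 3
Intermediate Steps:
-K(-1*0)*14 + t = -(-1)*0*14 + 3 = -1*0*14 + 3 = 0*14 + 3 = 0 + 3 = 3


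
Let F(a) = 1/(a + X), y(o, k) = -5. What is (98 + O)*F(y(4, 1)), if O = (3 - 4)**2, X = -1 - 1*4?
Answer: -99/10 ≈ -9.9000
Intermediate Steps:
X = -5 (X = -1 - 4 = -5)
F(a) = 1/(-5 + a) (F(a) = 1/(a - 5) = 1/(-5 + a))
O = 1 (O = (-1)**2 = 1)
(98 + O)*F(y(4, 1)) = (98 + 1)/(-5 - 5) = 99/(-10) = 99*(-1/10) = -99/10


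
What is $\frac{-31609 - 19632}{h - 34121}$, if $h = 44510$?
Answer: $- \frac{51241}{10389} \approx -4.9322$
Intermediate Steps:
$\frac{-31609 - 19632}{h - 34121} = \frac{-31609 - 19632}{44510 - 34121} = - \frac{51241}{10389}$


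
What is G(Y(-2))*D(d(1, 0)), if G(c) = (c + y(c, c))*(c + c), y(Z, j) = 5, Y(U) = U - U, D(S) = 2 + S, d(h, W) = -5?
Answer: 0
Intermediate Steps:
Y(U) = 0
G(c) = 2*c*(5 + c) (G(c) = (c + 5)*(c + c) = (5 + c)*(2*c) = 2*c*(5 + c))
G(Y(-2))*D(d(1, 0)) = (2*0*(5 + 0))*(2 - 5) = (2*0*5)*(-3) = 0*(-3) = 0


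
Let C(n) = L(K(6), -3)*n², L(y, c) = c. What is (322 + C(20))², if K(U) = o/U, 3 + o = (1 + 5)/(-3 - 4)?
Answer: 770884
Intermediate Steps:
o = -27/7 (o = -3 + (1 + 5)/(-3 - 4) = -3 + 6/(-7) = -3 + 6*(-⅐) = -3 - 6/7 = -27/7 ≈ -3.8571)
K(U) = -27/(7*U)
C(n) = -3*n²
(322 + C(20))² = (322 - 3*20²)² = (322 - 3*400)² = (322 - 1200)² = (-878)² = 770884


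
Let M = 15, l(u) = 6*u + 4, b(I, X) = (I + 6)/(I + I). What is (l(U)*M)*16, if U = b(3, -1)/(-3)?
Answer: 240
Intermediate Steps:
b(I, X) = (6 + I)/(2*I) (b(I, X) = (6 + I)/((2*I)) = (6 + I)*(1/(2*I)) = (6 + I)/(2*I))
U = -½ (U = ((½)*(6 + 3)/3)/(-3) = ((½)*(⅓)*9)*(-⅓) = (3/2)*(-⅓) = -½ ≈ -0.50000)
l(u) = 4 + 6*u
(l(U)*M)*16 = ((4 + 6*(-½))*15)*16 = ((4 - 3)*15)*16 = (1*15)*16 = 15*16 = 240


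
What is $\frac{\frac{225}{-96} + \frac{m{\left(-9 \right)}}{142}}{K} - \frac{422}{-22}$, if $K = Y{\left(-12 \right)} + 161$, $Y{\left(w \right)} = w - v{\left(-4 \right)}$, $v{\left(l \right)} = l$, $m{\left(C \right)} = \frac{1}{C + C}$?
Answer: $\frac{659595521}{34413984} \approx 19.167$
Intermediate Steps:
$m{\left(C \right)} = \frac{1}{2 C}$
$Y{\left(w \right)} = 4 + w$ ($Y{\left(w \right)} = w - -4 = w + 4 = 4 + w$)
$K = 153$ ($K = \left(4 - 12\right) + 161 = -8 + 161 = 153$)
$\frac{\frac{225}{-96} + \frac{m{\left(-9 \right)}}{142}}{K} - \frac{422}{-22} = \frac{\frac{225}{-96} + \frac{\frac{1}{2} \frac{1}{-9}}{142}}{153} - \frac{422}{-22} = \left(225 \left(- \frac{1}{96}\right) + \frac{1}{2} \left(- \frac{1}{9}\right) \frac{1}{142}\right) \frac{1}{153} - - \frac{211}{11} = \left(- \frac{75}{32} - \frac{1}{2556}\right) \frac{1}{153} + \frac{211}{11} = \left(- \frac{47933}{20448}\right) \frac{1}{153} + \frac{211}{11} = - \frac{47933}{3128544} + \frac{211}{11} = \frac{659595521}{34413984}$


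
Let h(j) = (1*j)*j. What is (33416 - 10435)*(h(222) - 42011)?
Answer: 167140813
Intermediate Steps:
h(j) = j**2 (h(j) = j*j = j**2)
(33416 - 10435)*(h(222) - 42011) = (33416 - 10435)*(222**2 - 42011) = 22981*(49284 - 42011) = 22981*7273 = 167140813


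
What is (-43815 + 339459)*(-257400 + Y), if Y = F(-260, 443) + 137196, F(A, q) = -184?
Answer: -35591989872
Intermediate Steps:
Y = 137012 (Y = -184 + 137196 = 137012)
(-43815 + 339459)*(-257400 + Y) = (-43815 + 339459)*(-257400 + 137012) = 295644*(-120388) = -35591989872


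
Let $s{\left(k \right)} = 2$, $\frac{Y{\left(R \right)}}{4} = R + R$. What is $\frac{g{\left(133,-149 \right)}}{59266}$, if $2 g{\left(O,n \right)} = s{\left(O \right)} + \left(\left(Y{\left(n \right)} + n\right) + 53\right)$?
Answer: $- \frac{643}{59266} \approx -0.010849$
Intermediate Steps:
$Y{\left(R \right)} = 8 R$ ($Y{\left(R \right)} = 4 \left(R + R\right) = 4 \cdot 2 R = 8 R$)
$g{\left(O,n \right)} = \frac{55}{2} + \frac{9 n}{2}$ ($g{\left(O,n \right)} = \frac{2 + \left(\left(8 n + n\right) + 53\right)}{2} = \frac{2 + \left(9 n + 53\right)}{2} = \frac{2 + \left(53 + 9 n\right)}{2} = \frac{55 + 9 n}{2} = \frac{55}{2} + \frac{9 n}{2}$)
$\frac{g{\left(133,-149 \right)}}{59266} = \frac{\frac{55}{2} + \frac{9}{2} \left(-149\right)}{59266} = \left(\frac{55}{2} - \frac{1341}{2}\right) \frac{1}{59266} = \left(-643\right) \frac{1}{59266} = - \frac{643}{59266}$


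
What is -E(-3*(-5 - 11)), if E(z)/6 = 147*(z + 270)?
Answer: -280476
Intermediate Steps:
E(z) = 238140 + 882*z (E(z) = 6*(147*(z + 270)) = 6*(147*(270 + z)) = 6*(39690 + 147*z) = 238140 + 882*z)
-E(-3*(-5 - 11)) = -(238140 + 882*(-3*(-5 - 11))) = -(238140 + 882*(-3*(-16))) = -(238140 + 882*48) = -(238140 + 42336) = -1*280476 = -280476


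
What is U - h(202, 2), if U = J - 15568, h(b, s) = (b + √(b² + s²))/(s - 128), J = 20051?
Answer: 282530/63 + √10202/63 ≈ 4486.2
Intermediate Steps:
h(b, s) = (b + √(b² + s²))/(-128 + s)
U = 4483 (U = 20051 - 15568 = 4483)
U - h(202, 2) = 4483 - (202 + √(202² + 2²))/(-128 + 2) = 4483 - (202 + √(40804 + 4))/(-126) = 4483 - (-1)*(202 + √40808)/126 = 4483 - (-1)*(202 + 2*√10202)/126 = 4483 - (-101/63 - √10202/63) = 4483 + (101/63 + √10202/63) = 282530/63 + √10202/63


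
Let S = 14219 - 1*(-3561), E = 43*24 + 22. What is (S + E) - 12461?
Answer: 6373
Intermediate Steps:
E = 1054 (E = 1032 + 22 = 1054)
S = 17780 (S = 14219 + 3561 = 17780)
(S + E) - 12461 = (17780 + 1054) - 12461 = 18834 - 12461 = 6373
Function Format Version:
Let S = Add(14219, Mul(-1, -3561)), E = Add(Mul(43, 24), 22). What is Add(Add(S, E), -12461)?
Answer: 6373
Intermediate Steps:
E = 1054 (E = Add(1032, 22) = 1054)
S = 17780 (S = Add(14219, 3561) = 17780)
Add(Add(S, E), -12461) = Add(Add(17780, 1054), -12461) = Add(18834, -12461) = 6373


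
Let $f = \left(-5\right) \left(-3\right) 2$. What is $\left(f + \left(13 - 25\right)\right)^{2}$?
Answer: $324$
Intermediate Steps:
$f = 30$ ($f = 15 \cdot 2 = 30$)
$\left(f + \left(13 - 25\right)\right)^{2} = \left(30 + \left(13 - 25\right)\right)^{2} = \left(30 - 12\right)^{2} = 18^{2} = 324$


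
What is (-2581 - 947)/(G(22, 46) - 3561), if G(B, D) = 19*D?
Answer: 3528/2687 ≈ 1.3130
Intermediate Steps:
(-2581 - 947)/(G(22, 46) - 3561) = (-2581 - 947)/(19*46 - 3561) = -3528/(874 - 3561) = -3528/(-2687) = -3528*(-1/2687) = 3528/2687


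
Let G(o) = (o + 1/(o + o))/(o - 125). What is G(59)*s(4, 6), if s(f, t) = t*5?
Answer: -3165/118 ≈ -26.822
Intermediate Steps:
s(f, t) = 5*t
G(o) = (o + 1/(2*o))/(-125 + o)
G(59)*s(4, 6) = ((½ + 59²)/(59*(-125 + 59)))*(5*6) = ((1/59)*(½ + 3481)/(-66))*30 = ((1/59)*(-1/66)*(6963/2))*30 = -211/236*30 = -3165/118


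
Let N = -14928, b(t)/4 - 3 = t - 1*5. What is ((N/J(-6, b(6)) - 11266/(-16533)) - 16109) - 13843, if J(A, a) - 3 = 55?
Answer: -14483771662/479457 ≈ -30209.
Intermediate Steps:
b(t) = -8 + 4*t (b(t) = 12 + 4*(t - 1*5) = 12 + 4*(t - 5) = 12 + 4*(-5 + t) = 12 + (-20 + 4*t) = -8 + 4*t)
J(A, a) = 58 (J(A, a) = 3 + 55 = 58)
((N/J(-6, b(6)) - 11266/(-16533)) - 16109) - 13843 = ((-14928/58 - 11266/(-16533)) - 16109) - 13843 = ((-14928*1/58 - 11266*(-1/16533)) - 16109) - 13843 = ((-7464/29 + 11266/16533) - 16109) - 13843 = (-123075598/479457 - 16109) - 13843 = -7846648411/479457 - 13843 = -14483771662/479457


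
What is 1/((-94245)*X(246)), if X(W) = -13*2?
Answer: 1/2450370 ≈ 4.0810e-7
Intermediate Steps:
X(W) = -26
1/((-94245)*X(246)) = 1/(-94245*(-26)) = -1/94245*(-1/26) = 1/2450370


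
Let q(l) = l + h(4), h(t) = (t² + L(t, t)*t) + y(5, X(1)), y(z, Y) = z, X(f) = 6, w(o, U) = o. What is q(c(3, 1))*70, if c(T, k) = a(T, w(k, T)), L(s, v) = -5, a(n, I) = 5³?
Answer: 8820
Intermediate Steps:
a(n, I) = 125
c(T, k) = 125
h(t) = 5 + t² - 5*t (h(t) = (t² - 5*t) + 5 = 5 + t² - 5*t)
q(l) = 1 + l (q(l) = l + (5 + 4² - 5*4) = l + (5 + 16 - 20) = l + 1 = 1 + l)
q(c(3, 1))*70 = (1 + 125)*70 = 126*70 = 8820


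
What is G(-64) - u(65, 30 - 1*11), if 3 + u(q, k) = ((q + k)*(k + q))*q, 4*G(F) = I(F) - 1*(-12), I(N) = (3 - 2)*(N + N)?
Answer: -458666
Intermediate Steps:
I(N) = 2*N (I(N) = 1*(2*N) = 2*N)
G(F) = 3 + F/2 (G(F) = (2*F - 1*(-12))/4 = (2*F + 12)/4 = (12 + 2*F)/4 = 3 + F/2)
u(q, k) = -3 + q*(k + q)² (u(q, k) = -3 + ((q + k)*(k + q))*q = -3 + ((k + q)*(k + q))*q = -3 + (k + q)²*q = -3 + q*(k + q)²)
G(-64) - u(65, 30 - 1*11) = (3 + (½)*(-64)) - (-3 + 65*((30 - 1*11) + 65)²) = (3 - 32) - (-3 + 65*((30 - 11) + 65)²) = -29 - (-3 + 65*(19 + 65)²) = -29 - (-3 + 65*84²) = -29 - (-3 + 65*7056) = -29 - (-3 + 458640) = -29 - 1*458637 = -29 - 458637 = -458666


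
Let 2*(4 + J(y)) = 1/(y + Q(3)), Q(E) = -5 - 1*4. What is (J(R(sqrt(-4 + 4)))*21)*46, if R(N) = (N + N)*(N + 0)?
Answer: -11753/3 ≈ -3917.7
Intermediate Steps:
Q(E) = -9 (Q(E) = -5 - 4 = -9)
R(N) = 2*N**2 (R(N) = (2*N)*N = 2*N**2)
J(y) = -4 + 1/(2*(-9 + y)) (J(y) = -4 + 1/(2*(y - 9)) = -4 + 1/(2*(-9 + y)))
(J(R(sqrt(-4 + 4)))*21)*46 = (((73 - 16*(sqrt(-4 + 4))**2)/(2*(-9 + 2*(sqrt(-4 + 4))**2)))*21)*46 = (((73 - 16*(sqrt(0))**2)/(2*(-9 + 2*(sqrt(0))**2)))*21)*46 = (((73 - 16*0**2)/(2*(-9 + 2*0**2)))*21)*46 = (((73 - 16*0)/(2*(-9 + 2*0)))*21)*46 = (((73 - 8*0)/(2*(-9 + 0)))*21)*46 = (((1/2)*(73 + 0)/(-9))*21)*46 = (((1/2)*(-1/9)*73)*21)*46 = -73/18*21*46 = -511/6*46 = -11753/3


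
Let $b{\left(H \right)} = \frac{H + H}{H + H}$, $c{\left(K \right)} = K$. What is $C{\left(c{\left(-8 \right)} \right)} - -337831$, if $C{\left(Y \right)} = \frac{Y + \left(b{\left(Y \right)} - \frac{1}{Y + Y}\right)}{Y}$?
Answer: $\frac{43242479}{128} \approx 3.3783 \cdot 10^{5}$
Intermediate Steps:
$b{\left(H \right)} = 1$ ($b{\left(H \right)} = \frac{2 H}{2 H} = 2 H \frac{1}{2 H} = 1$)
$C{\left(Y \right)} = \frac{1 + Y - \frac{1}{2 Y}}{Y}$ ($C{\left(Y \right)} = \frac{Y + \left(1 - \frac{1}{Y + Y}\right)}{Y} = \frac{Y + \left(1 - \frac{1}{2 Y}\right)}{Y} = \frac{1 + Y - \frac{1}{2 Y}}{Y}$)
$C{\left(c{\left(-8 \right)} \right)} - -337831 = \frac{- \frac{1}{2} - 8 + \left(-8\right)^{2}}{64} - -337831 = \frac{- \frac{1}{2} - 8 + 64}{64} + 337831 = \frac{1}{64} \cdot \frac{111}{2} + 337831 = \frac{111}{128} + 337831 = \frac{43242479}{128}$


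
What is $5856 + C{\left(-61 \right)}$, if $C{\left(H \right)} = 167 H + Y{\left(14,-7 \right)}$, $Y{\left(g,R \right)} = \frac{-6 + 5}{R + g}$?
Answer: $- \frac{30318}{7} \approx -4331.1$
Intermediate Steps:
$Y{\left(g,R \right)} = - \frac{1}{R + g}$
$C{\left(H \right)} = - \frac{1}{7} + 167 H$ ($C{\left(H \right)} = 167 H - \frac{1}{-7 + 14} = 167 H - \frac{1}{7} = - \frac{1}{7} + 167 H$)
$5856 + C{\left(-61 \right)} = 5856 + \left(- \frac{1}{7} + 167 \left(-61\right)\right) = 5856 - \frac{71310}{7} = - \frac{30318}{7}$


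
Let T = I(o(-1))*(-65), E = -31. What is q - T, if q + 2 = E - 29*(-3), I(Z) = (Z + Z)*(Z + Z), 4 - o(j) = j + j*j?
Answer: 4214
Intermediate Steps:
o(j) = 4 - j - j**2 (o(j) = 4 - (j + j*j) = 4 - (j + j**2) = 4 + (-j - j**2) = 4 - j - j**2)
I(Z) = 4*Z**2 (I(Z) = (2*Z)*(2*Z) = 4*Z**2)
q = 54 (q = -2 + (-31 - 29*(-3)) = -2 + (-31 + 87) = -2 + 56 = 54)
T = -4160 (T = (4*(4 - 1*(-1) - 1*(-1)**2)**2)*(-65) = (4*(4 + 1 - 1*1)**2)*(-65) = (4*(4 + 1 - 1)**2)*(-65) = (4*4**2)*(-65) = (4*16)*(-65) = 64*(-65) = -4160)
q - T = 54 - 1*(-4160) = 54 + 4160 = 4214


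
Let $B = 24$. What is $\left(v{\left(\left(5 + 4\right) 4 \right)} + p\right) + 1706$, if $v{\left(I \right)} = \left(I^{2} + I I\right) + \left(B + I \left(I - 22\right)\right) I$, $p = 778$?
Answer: $24084$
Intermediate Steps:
$v{\left(I \right)} = 2 I^{2} + I \left(24 + I \left(-22 + I\right)\right)$ ($v{\left(I \right)} = \left(I^{2} + I I\right) + \left(24 + I \left(I - 22\right)\right) I = \left(I^{2} + I^{2}\right) + \left(24 + I \left(-22 + I\right)\right) I = 2 I^{2} + I \left(24 + I \left(-22 + I\right)\right)$)
$\left(v{\left(\left(5 + 4\right) 4 \right)} + p\right) + 1706 = \left(\left(5 + 4\right) 4 \left(24 + \left(\left(5 + 4\right) 4\right)^{2} - 20 \left(5 + 4\right) 4\right) + 778\right) + 1706 = \left(9 \cdot 4 \left(24 + \left(9 \cdot 4\right)^{2} - 20 \cdot 9 \cdot 4\right) + 778\right) + 1706 = \left(36 \left(24 + 36^{2} - 720\right) + 778\right) + 1706 = \left(36 \left(24 + 1296 - 720\right) + 778\right) + 1706 = \left(36 \cdot 600 + 778\right) + 1706 = \left(21600 + 778\right) + 1706 = 22378 + 1706 = 24084$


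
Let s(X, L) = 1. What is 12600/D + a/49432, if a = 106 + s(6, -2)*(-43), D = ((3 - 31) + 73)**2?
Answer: 2768759/444888 ≈ 6.2235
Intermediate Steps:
D = 2025 (D = (-28 + 73)**2 = 45**2 = 2025)
a = 63 (a = 106 + 1*(-43) = 106 - 43 = 63)
12600/D + a/49432 = 12600/2025 + 63/49432 = 12600*(1/2025) + 63*(1/49432) = 56/9 + 63/49432 = 2768759/444888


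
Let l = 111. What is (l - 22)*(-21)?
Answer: -1869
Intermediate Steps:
(l - 22)*(-21) = (111 - 22)*(-21) = 89*(-21) = -1869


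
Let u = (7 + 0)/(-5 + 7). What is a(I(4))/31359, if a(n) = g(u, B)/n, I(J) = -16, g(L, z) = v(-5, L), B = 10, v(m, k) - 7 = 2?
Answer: -3/167248 ≈ -1.7937e-5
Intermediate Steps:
v(m, k) = 9 (v(m, k) = 7 + 2 = 9)
u = 7/2 ≈ 3.5000
g(L, z) = 9
a(n) = 9/n
a(I(4))/31359 = (9/(-16))/31359 = (9*(-1/16))*(1/31359) = -9/16*1/31359 = -3/167248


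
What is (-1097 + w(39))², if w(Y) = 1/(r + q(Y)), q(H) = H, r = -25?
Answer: 235837449/196 ≈ 1.2033e+6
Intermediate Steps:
w(Y) = 1/(-25 + Y)
(-1097 + w(39))² = (-1097 + 1/(-25 + 39))² = (-1097 + 1/14)² = (-15357/14)² = 235837449/196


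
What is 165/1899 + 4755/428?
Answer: 3033455/270924 ≈ 11.197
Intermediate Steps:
165/1899 + 4755/428 = 165*(1/1899) + 4755*(1/428) = 55/633 + 4755/428 = 3033455/270924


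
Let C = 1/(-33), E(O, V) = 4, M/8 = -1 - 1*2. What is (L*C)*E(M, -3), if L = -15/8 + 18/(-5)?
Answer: 73/110 ≈ 0.66364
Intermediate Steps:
L = -219/40 (L = -15*⅛ + 18*(-⅕) = -15/8 - 18/5 = -219/40 ≈ -5.4750)
M = -24 (M = 8*(-1 - 1*2) = 8*(-1 - 2) = 8*(-3) = -24)
C = -1/33 ≈ -0.030303
(L*C)*E(M, -3) = -219/40*(-1/33)*4 = (73/440)*4 = 73/110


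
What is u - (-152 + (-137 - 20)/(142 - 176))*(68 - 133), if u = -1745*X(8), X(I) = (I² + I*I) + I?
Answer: -8394595/34 ≈ -2.4690e+5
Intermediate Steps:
X(I) = I + 2*I² (X(I) = (I² + I²) + I = 2*I² + I = I + 2*I²)
u = -237320 (u = -13960*(1 + 2*8) = -13960*(1 + 16) = -13960*17 = -1745*136 = -237320)
u - (-152 + (-137 - 20)/(142 - 176))*(68 - 133) = -237320 - (-152 + (-137 - 20)/(142 - 176))*(68 - 133) = -237320 - (-152 - 157/(-34))*(-65) = -237320 - (-152 - 157*(-1/34))*(-65) = -237320 - (-152 + 157/34)*(-65) = -237320 - (-5011)*(-65)/34 = -237320 - 1*325715/34 = -237320 - 325715/34 = -8394595/34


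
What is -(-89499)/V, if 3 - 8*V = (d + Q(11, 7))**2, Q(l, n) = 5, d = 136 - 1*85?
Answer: -715992/3133 ≈ -228.53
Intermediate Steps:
d = 51 (d = 136 - 85 = 51)
V = -3133/8 (V = 3/8 - (51 + 5)**2/8 = 3/8 - 1/8*56**2 = 3/8 - 1/8*3136 = 3/8 - 392 = -3133/8 ≈ -391.63)
-(-89499)/V = -(-89499)/(-3133/8) = -(-89499)*(-8)/3133 = -1*715992/3133 = -715992/3133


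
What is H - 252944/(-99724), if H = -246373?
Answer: -6142262027/24931 ≈ -2.4637e+5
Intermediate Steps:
H - 252944/(-99724) = -246373 - 252944/(-99724) = -246373 - 252944*(-1/99724) = -246373 + 63236/24931 = -6142262027/24931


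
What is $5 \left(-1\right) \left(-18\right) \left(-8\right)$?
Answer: $-720$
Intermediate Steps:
$5 \left(-1\right) \left(-18\right) \left(-8\right) = \left(-5\right) \left(-18\right) \left(-8\right) = 90 \left(-8\right) = -720$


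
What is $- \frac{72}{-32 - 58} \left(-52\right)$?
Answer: $- \frac{208}{5} \approx -41.6$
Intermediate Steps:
$- \frac{72}{-32 - 58} \left(-52\right) = - \frac{72}{-90} \left(-52\right) = \left(-72\right) \left(- \frac{1}{90}\right) \left(-52\right) = \frac{4}{5} \left(-52\right) = - \frac{208}{5}$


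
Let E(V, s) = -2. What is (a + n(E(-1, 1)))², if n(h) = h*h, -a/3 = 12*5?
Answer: 30976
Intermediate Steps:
a = -180 (a = -36*5 = -3*60 = -180)
n(h) = h²
(a + n(E(-1, 1)))² = (-180 + (-2)²)² = (-180 + 4)² = (-176)² = 30976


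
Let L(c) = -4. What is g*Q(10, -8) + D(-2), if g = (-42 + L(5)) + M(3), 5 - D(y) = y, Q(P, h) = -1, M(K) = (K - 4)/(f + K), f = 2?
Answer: 266/5 ≈ 53.200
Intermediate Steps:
M(K) = (-4 + K)/(2 + K) (M(K) = (K - 4)/(2 + K) = (-4 + K)/(2 + K))
D(y) = 5 - y
g = -231/5 (g = (-42 - 4) + (-4 + 3)/(2 + 3) = -46 - 1/5 = -46 + (⅕)*(-1) = -46 - ⅕ = -231/5 ≈ -46.200)
g*Q(10, -8) + D(-2) = -231/5*(-1) + (5 - 1*(-2)) = 231/5 + (5 + 2) = 231/5 + 7 = 266/5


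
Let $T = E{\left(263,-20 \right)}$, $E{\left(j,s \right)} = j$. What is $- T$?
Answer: $-263$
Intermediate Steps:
$T = 263$
$- T = \left(-1\right) 263 = -263$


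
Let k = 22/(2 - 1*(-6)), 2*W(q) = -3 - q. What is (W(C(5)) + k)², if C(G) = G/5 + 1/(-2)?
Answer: 1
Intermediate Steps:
C(G) = -½ + G/5 (C(G) = G*(⅕) + 1*(-½) = G/5 - ½ = -½ + G/5)
W(q) = -3/2 - q/2 (W(q) = (-3 - q)/2 = -3/2 - q/2)
k = 11/4 (k = 22/(2 + 6) = 22/8 = 22*(⅛) = 11/4 ≈ 2.7500)
(W(C(5)) + k)² = ((-3/2 - (-½ + (⅕)*5)/2) + 11/4)² = ((-3/2 - (-½ + 1)/2) + 11/4)² = ((-3/2 - ½*½) + 11/4)² = ((-3/2 - ¼) + 11/4)² = (-7/4 + 11/4)² = 1² = 1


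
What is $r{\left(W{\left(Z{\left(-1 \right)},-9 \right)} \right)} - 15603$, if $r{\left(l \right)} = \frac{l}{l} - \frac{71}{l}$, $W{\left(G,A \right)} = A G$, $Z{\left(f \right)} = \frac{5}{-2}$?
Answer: $- \frac{702232}{45} \approx -15605.0$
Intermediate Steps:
$Z{\left(f \right)} = - \frac{5}{2}$ ($Z{\left(f \right)} = 5 \left(- \frac{1}{2}\right) = - \frac{5}{2}$)
$r{\left(l \right)} = 1 - \frac{71}{l}$
$r{\left(W{\left(Z{\left(-1 \right)},-9 \right)} \right)} - 15603 = \frac{-71 - - \frac{45}{2}}{\left(-9\right) \left(- \frac{5}{2}\right)} - 15603 = \frac{-71 + \frac{45}{2}}{\frac{45}{2}} - 15603 = \frac{2}{45} \left(- \frac{97}{2}\right) - 15603 = - \frac{97}{45} - 15603 = - \frac{702232}{45}$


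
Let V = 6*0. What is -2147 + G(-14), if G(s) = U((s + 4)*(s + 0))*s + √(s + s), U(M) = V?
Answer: -2147 + 2*I*√7 ≈ -2147.0 + 5.2915*I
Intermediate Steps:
V = 0
U(M) = 0
G(s) = √2*√s (G(s) = 0*s + √(s + s) = 0 + √(2*s) = 0 + √2*√s = √2*√s)
-2147 + G(-14) = -2147 + √2*√(-14) = -2147 + √2*(I*√14) = -2147 + 2*I*√7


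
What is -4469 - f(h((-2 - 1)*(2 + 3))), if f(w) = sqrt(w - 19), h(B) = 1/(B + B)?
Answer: -4469 - I*sqrt(17130)/30 ≈ -4469.0 - 4.3627*I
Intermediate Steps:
h(B) = 1/(2*B)
f(w) = sqrt(-19 + w)
-4469 - f(h((-2 - 1)*(2 + 3))) = -4469 - sqrt(-19 + 1/(2*(((-2 - 1)*(2 + 3))))) = -4469 - sqrt(-19 + 1/(2*((-3*5)))) = -4469 - sqrt(-19 + (1/2)/(-15)) = -4469 - sqrt(-19 + (1/2)*(-1/15)) = -4469 - sqrt(-19 - 1/30) = -4469 - sqrt(-571/30) = -4469 - I*sqrt(17130)/30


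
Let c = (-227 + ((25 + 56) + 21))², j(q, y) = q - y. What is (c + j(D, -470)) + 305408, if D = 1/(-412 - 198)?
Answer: 196116829/610 ≈ 3.2150e+5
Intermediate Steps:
D = -1/610 (D = 1/(-610) = -1/610 ≈ -0.0016393)
c = 15625 (c = (-227 + (81 + 21))² = (-227 + 102)² = (-125)² = 15625)
(c + j(D, -470)) + 305408 = (15625 + (-1/610 - 1*(-470))) + 305408 = (15625 + (-1/610 + 470)) + 305408 = (15625 + 286699/610) + 305408 = 9817949/610 + 305408 = 196116829/610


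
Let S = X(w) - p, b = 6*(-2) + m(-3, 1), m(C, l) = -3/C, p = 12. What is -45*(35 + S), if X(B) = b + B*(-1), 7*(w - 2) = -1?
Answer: -3195/7 ≈ -456.43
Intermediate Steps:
w = 13/7 (w = 2 + (1/7)*(-1) = 2 - 1/7 = 13/7 ≈ 1.8571)
b = -11 (b = 6*(-2) - 3/(-3) = -12 - 3*(-1/3) = -12 + 1 = -11)
X(B) = -11 - B (X(B) = -11 + B*(-1) = -11 - B)
S = -174/7 (S = (-11 - 1*13/7) - 1*12 = (-11 - 13/7) - 12 = -90/7 - 12 = -174/7 ≈ -24.857)
-45*(35 + S) = -45*(35 - 174/7) = -45*71/7 = -3195/7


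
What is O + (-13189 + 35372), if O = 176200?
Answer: 198383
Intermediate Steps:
O + (-13189 + 35372) = 176200 + (-13189 + 35372) = 176200 + 22183 = 198383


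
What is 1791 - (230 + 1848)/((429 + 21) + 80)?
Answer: 473576/265 ≈ 1787.1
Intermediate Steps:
1791 - (230 + 1848)/((429 + 21) + 80) = 1791 - 2078/(450 + 80) = 1791 - 2078/530 = 1791 - 1*1039/265 = 1791 - 1039/265 = 473576/265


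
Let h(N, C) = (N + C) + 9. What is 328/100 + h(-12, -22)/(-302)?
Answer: 25389/7550 ≈ 3.3628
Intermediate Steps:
h(N, C) = 9 + C + N (h(N, C) = (C + N) + 9 = 9 + C + N)
328/100 + h(-12, -22)/(-302) = 328/100 + (9 - 22 - 12)/(-302) = 328*(1/100) - 25*(-1/302) = 82/25 + 25/302 = 25389/7550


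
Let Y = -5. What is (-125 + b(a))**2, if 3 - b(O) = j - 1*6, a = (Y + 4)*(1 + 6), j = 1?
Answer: 13689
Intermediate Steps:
a = -7 (a = (-5 + 4)*(1 + 6) = -1*7 = -7)
b(O) = 8 (b(O) = 3 - (1 - 1*6) = 3 - (1 - 6) = 3 - 1*(-5) = 3 + 5 = 8)
(-125 + b(a))**2 = (-125 + 8)**2 = (-117)**2 = 13689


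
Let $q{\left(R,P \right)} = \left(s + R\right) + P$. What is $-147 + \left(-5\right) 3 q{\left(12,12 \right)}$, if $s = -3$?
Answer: $-462$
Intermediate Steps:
$q{\left(R,P \right)} = -3 + P + R$ ($q{\left(R,P \right)} = \left(-3 + R\right) + P = -3 + P + R$)
$-147 + \left(-5\right) 3 q{\left(12,12 \right)} = -147 + \left(-5\right) 3 \left(-3 + 12 + 12\right) = -147 - 315 = -462$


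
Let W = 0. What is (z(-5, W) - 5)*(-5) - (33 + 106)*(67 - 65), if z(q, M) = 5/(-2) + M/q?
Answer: -481/2 ≈ -240.50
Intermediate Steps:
z(q, M) = -5/2 + M/q (z(q, M) = 5*(-½) + M/q = -5/2 + M/q)
(z(-5, W) - 5)*(-5) - (33 + 106)*(67 - 65) = ((-5/2 + 0/(-5)) - 5)*(-5) - (33 + 106)*(67 - 65) = ((-5/2 + 0*(-⅕)) - 5)*(-5) - 139*2 = ((-5/2 + 0) - 5)*(-5) - 1*278 = (-5/2 - 5)*(-5) - 278 = -15/2*(-5) - 278 = 75/2 - 278 = -481/2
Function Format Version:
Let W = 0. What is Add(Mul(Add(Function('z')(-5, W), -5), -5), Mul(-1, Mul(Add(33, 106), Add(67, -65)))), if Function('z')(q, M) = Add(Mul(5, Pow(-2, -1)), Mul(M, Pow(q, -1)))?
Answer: Rational(-481, 2) ≈ -240.50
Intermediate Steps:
Function('z')(q, M) = Add(Rational(-5, 2), Mul(M, Pow(q, -1))) (Function('z')(q, M) = Add(Mul(5, Rational(-1, 2)), Mul(M, Pow(q, -1))) = Add(Rational(-5, 2), Mul(M, Pow(q, -1))))
Add(Mul(Add(Function('z')(-5, W), -5), -5), Mul(-1, Mul(Add(33, 106), Add(67, -65)))) = Add(Mul(Add(Add(Rational(-5, 2), Mul(0, Pow(-5, -1))), -5), -5), Mul(-1, Mul(Add(33, 106), Add(67, -65)))) = Add(Mul(Add(Add(Rational(-5, 2), Mul(0, Rational(-1, 5))), -5), -5), Mul(-1, Mul(139, 2))) = Add(Mul(Add(Add(Rational(-5, 2), 0), -5), -5), Mul(-1, 278)) = Add(Mul(Add(Rational(-5, 2), -5), -5), -278) = Add(Mul(Rational(-15, 2), -5), -278) = Add(Rational(75, 2), -278) = Rational(-481, 2)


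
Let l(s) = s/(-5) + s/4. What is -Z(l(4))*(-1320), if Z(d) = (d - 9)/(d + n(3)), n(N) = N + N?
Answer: -58080/31 ≈ -1873.5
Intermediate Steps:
n(N) = 2*N
l(s) = s/20 (l(s) = s*(-⅕) + s*(¼) = -s/5 + s/4 = s/20)
Z(d) = (-9 + d)/(6 + d) (Z(d) = (d - 9)/(d + 2*3) = (-9 + d)/(d + 6) = (-9 + d)/(6 + d))
-Z(l(4))*(-1320) = -(-9 + (1/20)*4)/(6 + (1/20)*4)*(-1320) = -(-9 + ⅕)/(6 + ⅕)*(-1320) = -(-44)/(31/5*5)*(-1320) = -5*(-44)/(31*5)*(-1320) = -1*(-44/31)*(-1320) = (44/31)*(-1320) = -58080/31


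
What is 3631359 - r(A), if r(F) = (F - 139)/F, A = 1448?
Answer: 5258206523/1448 ≈ 3.6314e+6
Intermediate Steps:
r(F) = (-139 + F)/F
3631359 - r(A) = 3631359 - (-139 + 1448)/1448 = 3631359 - 1309/1448 = 5258206523/1448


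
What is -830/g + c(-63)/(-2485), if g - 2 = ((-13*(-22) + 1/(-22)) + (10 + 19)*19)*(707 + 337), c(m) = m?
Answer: 41631661/1706060420 ≈ 0.024402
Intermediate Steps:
g = 9611608/11 (g = 2 + ((-13*(-22) + 1/(-22)) + (10 + 19)*19)*(707 + 337) = 2 + ((286 - 1/22) + 29*19)*1044 = 2 + (6291/22 + 551)*1044 = 2 + (18413/22)*1044 = 2 + 9611586/11 = 9611608/11 ≈ 8.7378e+5)
-830/g + c(-63)/(-2485) = -830/9611608/11 - 63/(-2485) = -830*11/9611608 - 63*(-1/2485) = -4565/4805804 + 9/355 = 41631661/1706060420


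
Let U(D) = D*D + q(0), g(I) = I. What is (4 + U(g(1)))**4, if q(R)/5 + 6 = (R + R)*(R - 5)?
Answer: 390625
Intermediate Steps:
q(R) = -30 + 10*R*(-5 + R) (q(R) = -30 + 5*((R + R)*(R - 5)) = -30 + 5*((2*R)*(-5 + R)) = -30 + 5*(2*R*(-5 + R)) = -30 + 10*R*(-5 + R))
U(D) = -30 + D**2 (U(D) = D*D + (-30 - 50*0 + 10*0**2) = D**2 + (-30 + 0 + 10*0) = D**2 + (-30 + 0 + 0) = D**2 - 30 = -30 + D**2)
(4 + U(g(1)))**4 = (4 + (-30 + 1**2))**4 = (4 + (-30 + 1))**4 = (4 - 29)**4 = (-25)**4 = 390625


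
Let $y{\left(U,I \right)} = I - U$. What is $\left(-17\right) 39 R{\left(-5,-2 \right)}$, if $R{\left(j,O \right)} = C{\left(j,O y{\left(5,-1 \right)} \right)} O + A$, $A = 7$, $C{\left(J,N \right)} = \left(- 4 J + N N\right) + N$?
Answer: $228735$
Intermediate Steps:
$C{\left(J,N \right)} = N + N^{2} - 4 J$ ($C{\left(J,N \right)} = \left(- 4 J + N^{2}\right) + N = \left(N^{2} - 4 J\right) + N = N + N^{2} - 4 J$)
$R{\left(j,O \right)} = 7 + O \left(- 6 O - 4 j + 36 O^{2}\right)$ ($R{\left(j,O \right)} = \left(O \left(-1 - 5\right) + \left(O \left(-1 - 5\right)\right)^{2} - 4 j\right) O + 7 = \left(O \left(-6\right) + \left(O \left(-6\right)\right)^{2} - 4 j\right) O + 7 = \left(- 6 O + \left(- 6 O\right)^{2} - 4 j\right) O + 7 = \left(- 6 O + 36 O^{2} - 4 j\right) O + 7 = \left(- 6 O - 4 j + 36 O^{2}\right) O + 7 = O \left(- 6 O - 4 j + 36 O^{2}\right) + 7 = 7 + O \left(- 6 O - 4 j + 36 O^{2}\right)$)
$\left(-17\right) 39 R{\left(-5,-2 \right)} = \left(-17\right) 39 \left(7 - - 4 \left(- 18 \left(-2\right)^{2} + 2 \left(-5\right) + 3 \left(-2\right)\right)\right) = - 663 \left(7 - - 4 \left(\left(-18\right) 4 - 10 - 6\right)\right) = - 663 \left(7 - - 4 \left(-72 - 10 - 6\right)\right) = - 663 \left(7 - \left(-4\right) \left(-88\right)\right) = - 663 \left(7 - 352\right) = \left(-663\right) \left(-345\right) = 228735$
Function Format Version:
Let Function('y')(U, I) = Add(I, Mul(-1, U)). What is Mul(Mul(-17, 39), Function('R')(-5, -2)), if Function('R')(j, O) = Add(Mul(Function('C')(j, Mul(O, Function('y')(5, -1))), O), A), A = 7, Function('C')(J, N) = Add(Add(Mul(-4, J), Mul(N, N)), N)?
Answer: 228735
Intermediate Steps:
Function('C')(J, N) = Add(N, Pow(N, 2), Mul(-4, J)) (Function('C')(J, N) = Add(Add(Mul(-4, J), Pow(N, 2)), N) = Add(Add(Pow(N, 2), Mul(-4, J)), N) = Add(N, Pow(N, 2), Mul(-4, J)))
Function('R')(j, O) = Add(7, Mul(O, Add(Mul(-6, O), Mul(-4, j), Mul(36, Pow(O, 2))))) (Function('R')(j, O) = Add(Mul(Add(Mul(O, Add(-1, Mul(-1, 5))), Pow(Mul(O, Add(-1, Mul(-1, 5))), 2), Mul(-4, j)), O), 7) = Add(Mul(Add(Mul(O, Add(-1, -5)), Pow(Mul(O, Add(-1, -5)), 2), Mul(-4, j)), O), 7) = Add(Mul(Add(Mul(O, -6), Pow(Mul(O, -6), 2), Mul(-4, j)), O), 7) = Add(Mul(Add(Mul(-6, O), Pow(Mul(-6, O), 2), Mul(-4, j)), O), 7) = Add(Mul(Add(Mul(-6, O), Mul(36, Pow(O, 2)), Mul(-4, j)), O), 7) = Add(Mul(Add(Mul(-6, O), Mul(-4, j), Mul(36, Pow(O, 2))), O), 7) = Add(Mul(O, Add(Mul(-6, O), Mul(-4, j), Mul(36, Pow(O, 2)))), 7) = Add(7, Mul(O, Add(Mul(-6, O), Mul(-4, j), Mul(36, Pow(O, 2))))))
Mul(Mul(-17, 39), Function('R')(-5, -2)) = Mul(Mul(-17, 39), Add(7, Mul(-2, -2, Add(Mul(-18, Pow(-2, 2)), Mul(2, -5), Mul(3, -2))))) = Mul(-663, Add(7, Mul(-2, -2, Add(Mul(-18, 4), -10, -6)))) = Mul(-663, Add(7, Mul(-2, -2, Add(-72, -10, -6)))) = Mul(-663, Add(7, Mul(-2, -2, -88))) = Mul(-663, Add(7, -352)) = Mul(-663, -345) = 228735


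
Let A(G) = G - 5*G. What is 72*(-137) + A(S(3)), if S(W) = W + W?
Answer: -9888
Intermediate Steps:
S(W) = 2*W
A(G) = -4*G
72*(-137) + A(S(3)) = 72*(-137) - 8*3 = -9864 - 4*6 = -9864 - 24 = -9888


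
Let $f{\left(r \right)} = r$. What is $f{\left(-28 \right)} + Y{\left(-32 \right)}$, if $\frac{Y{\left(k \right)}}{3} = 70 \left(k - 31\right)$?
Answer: $-13258$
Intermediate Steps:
$Y{\left(k \right)} = -6510 + 210 k$ ($Y{\left(k \right)} = 3 \cdot 70 \left(k - 31\right) = 3 \cdot 70 \left(-31 + k\right) = 3 \left(-2170 + 70 k\right) = -6510 + 210 k$)
$f{\left(-28 \right)} + Y{\left(-32 \right)} = -28 + \left(-6510 + 210 \left(-32\right)\right) = -28 - 13230 = -13258$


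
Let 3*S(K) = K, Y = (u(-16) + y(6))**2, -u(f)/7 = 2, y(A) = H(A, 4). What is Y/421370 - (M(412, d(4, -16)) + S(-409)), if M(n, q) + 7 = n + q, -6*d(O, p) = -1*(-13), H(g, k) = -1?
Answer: -11229488/42137 ≈ -266.50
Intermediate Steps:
y(A) = -1
u(f) = -14 (u(f) = -7*2 = -14)
d(O, p) = -13/6 (d(O, p) = -(-1)*(-13)/6 = -1/6*13 = -13/6)
Y = 225 (Y = (-14 - 1)**2 = (-15)**2 = 225)
S(K) = K/3
M(n, q) = -7 + n + q (M(n, q) = -7 + (n + q) = -7 + n + q)
Y/421370 - (M(412, d(4, -16)) + S(-409)) = 225/421370 - ((-7 + 412 - 13/6) + (1/3)*(-409)) = 225*(1/421370) - (2417/6 - 409/3) = 45/84274 - 1*533/2 = 45/84274 - 533/2 = -11229488/42137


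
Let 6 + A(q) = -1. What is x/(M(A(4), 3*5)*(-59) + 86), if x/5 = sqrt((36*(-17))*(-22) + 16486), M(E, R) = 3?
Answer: -25*sqrt(1198)/91 ≈ -9.5088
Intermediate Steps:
A(q) = -7 (A(q) = -6 - 1 = -7)
x = 25*sqrt(1198) (x = 5*sqrt((36*(-17))*(-22) + 16486) = 5*sqrt(-612*(-22) + 16486) = 5*sqrt(13464 + 16486) = 5*sqrt(29950) = 5*(5*sqrt(1198)) = 25*sqrt(1198) ≈ 865.30)
x/(M(A(4), 3*5)*(-59) + 86) = (25*sqrt(1198))/(3*(-59) + 86) = (25*sqrt(1198))/(-177 + 86) = (25*sqrt(1198))/(-91) = (25*sqrt(1198))*(-1/91) = -25*sqrt(1198)/91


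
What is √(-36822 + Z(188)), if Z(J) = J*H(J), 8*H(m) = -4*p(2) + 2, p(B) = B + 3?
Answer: I*√37245 ≈ 192.99*I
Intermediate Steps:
p(B) = 3 + B
H(m) = -9/4 (H(m) = (-4*(3 + 2) + 2)/8 = (-4*5 + 2)/8 = (-20 + 2)/8 = (⅛)*(-18) = -9/4)
Z(J) = -9*J/4 (Z(J) = J*(-9/4) = -9*J/4)
√(-36822 + Z(188)) = √(-36822 - 9/4*188) = √(-36822 - 423) = √(-37245) = I*√37245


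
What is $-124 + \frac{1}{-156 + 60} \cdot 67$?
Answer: $- \frac{11971}{96} \approx -124.7$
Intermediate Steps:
$-124 + \frac{1}{-156 + 60} \cdot 67 = -124 + \frac{1}{-96} \cdot 67 = -124 - \frac{67}{96} = - \frac{11971}{96}$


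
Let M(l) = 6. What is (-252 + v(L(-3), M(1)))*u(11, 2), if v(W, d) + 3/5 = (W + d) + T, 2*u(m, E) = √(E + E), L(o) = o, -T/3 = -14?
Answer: -1038/5 ≈ -207.60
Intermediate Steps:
T = 42 (T = -3*(-14) = 42)
u(m, E) = √2*√E/2 (u(m, E) = √(E + E)/2 = √(2*E)/2 = (√2*√E)/2 = √2*√E/2)
v(W, d) = 207/5 + W + d (v(W, d) = -⅗ + ((W + d) + 42) = -⅗ + (42 + W + d) = 207/5 + W + d)
(-252 + v(L(-3), M(1)))*u(11, 2) = (-252 + (207/5 - 3 + 6))*(√2*√2/2) = (-252 + 222/5)*1 = -1038/5*1 = -1038/5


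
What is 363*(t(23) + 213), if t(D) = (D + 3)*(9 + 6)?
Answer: 218889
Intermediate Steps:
t(D) = 45 + 15*D (t(D) = (3 + D)*15 = 45 + 15*D)
363*(t(23) + 213) = 363*((45 + 15*23) + 213) = 363*((45 + 345) + 213) = 363*(390 + 213) = 363*603 = 218889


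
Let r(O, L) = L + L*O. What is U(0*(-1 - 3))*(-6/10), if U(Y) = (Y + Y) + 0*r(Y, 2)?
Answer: 0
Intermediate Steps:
U(Y) = 2*Y (U(Y) = (Y + Y) + 0*(2*(1 + Y)) = 2*Y + 0*(2 + 2*Y) = 2*Y + 0 = 2*Y)
U(0*(-1 - 3))*(-6/10) = (2*(0*(-1 - 3)))*(-6/10) = (2*(0*(-4)))*(-6*1/10) = (2*0)*(-3/5) = 0*(-3/5) = 0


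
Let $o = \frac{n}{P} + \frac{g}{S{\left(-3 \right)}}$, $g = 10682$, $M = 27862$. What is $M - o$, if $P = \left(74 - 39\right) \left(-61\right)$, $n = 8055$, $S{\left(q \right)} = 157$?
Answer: $\frac{1863532331}{67039} \approx 27798.0$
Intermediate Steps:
$P = -2135$ ($P = 35 \left(-61\right) = -2135$)
$o = \frac{4308287}{67039}$ ($o = \frac{8055}{-2135} + \frac{10682}{157} = 8055 \left(- \frac{1}{2135}\right) + 10682 \cdot \frac{1}{157} = - \frac{1611}{427} + \frac{10682}{157} = \frac{4308287}{67039} \approx 64.265$)
$M - o = 27862 - \frac{4308287}{67039} = \frac{1863532331}{67039}$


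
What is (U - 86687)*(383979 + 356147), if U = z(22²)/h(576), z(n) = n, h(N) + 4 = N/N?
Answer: -192836128670/3 ≈ -6.4279e+10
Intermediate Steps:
h(N) = -3 (h(N) = -4 + N/N = -4 + 1 = -3)
U = -484/3 (U = 22²/(-3) = 484*(-⅓) = -484/3 ≈ -161.33)
(U - 86687)*(383979 + 356147) = (-484/3 - 86687)*(383979 + 356147) = -260545/3*740126 = -192836128670/3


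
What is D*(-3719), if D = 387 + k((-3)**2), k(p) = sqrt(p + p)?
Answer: -1439253 - 11157*sqrt(2) ≈ -1.4550e+6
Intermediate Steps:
k(p) = sqrt(2)*sqrt(p) (k(p) = sqrt(2*p) = sqrt(2)*sqrt(p))
D = 387 + 3*sqrt(2) (D = 387 + sqrt(2)*sqrt((-3)**2) = 387 + sqrt(2)*sqrt(9) = 387 + sqrt(2)*3 = 387 + 3*sqrt(2) ≈ 391.24)
D*(-3719) = (387 + 3*sqrt(2))*(-3719) = -1439253 - 11157*sqrt(2)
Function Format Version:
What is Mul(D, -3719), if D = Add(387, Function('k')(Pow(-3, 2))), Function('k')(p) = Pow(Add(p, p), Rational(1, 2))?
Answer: Add(-1439253, Mul(-11157, Pow(2, Rational(1, 2)))) ≈ -1.4550e+6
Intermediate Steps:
Function('k')(p) = Mul(Pow(2, Rational(1, 2)), Pow(p, Rational(1, 2))) (Function('k')(p) = Pow(Mul(2, p), Rational(1, 2)) = Mul(Pow(2, Rational(1, 2)), Pow(p, Rational(1, 2))))
D = Add(387, Mul(3, Pow(2, Rational(1, 2)))) (D = Add(387, Mul(Pow(2, Rational(1, 2)), Pow(Pow(-3, 2), Rational(1, 2)))) = Add(387, Mul(Pow(2, Rational(1, 2)), Pow(9, Rational(1, 2)))) = Add(387, Mul(Pow(2, Rational(1, 2)), 3)) = Add(387, Mul(3, Pow(2, Rational(1, 2)))) ≈ 391.24)
Mul(D, -3719) = Mul(Add(387, Mul(3, Pow(2, Rational(1, 2)))), -3719) = Add(-1439253, Mul(-11157, Pow(2, Rational(1, 2))))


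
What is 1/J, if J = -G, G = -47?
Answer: 1/47 ≈ 0.021277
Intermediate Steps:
J = 47 (J = -1*(-47) = 47)
1/J = 1/47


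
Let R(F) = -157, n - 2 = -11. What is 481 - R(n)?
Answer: 638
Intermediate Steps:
n = -9 (n = 2 - 11 = -9)
481 - R(n) = 481 - 1*(-157) = 481 + 157 = 638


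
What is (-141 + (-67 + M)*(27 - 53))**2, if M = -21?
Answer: 4609609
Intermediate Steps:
(-141 + (-67 + M)*(27 - 53))**2 = (-141 + (-67 - 21)*(27 - 53))**2 = (-141 - 88*(-26))**2 = (-141 + 2288)**2 = 2147**2 = 4609609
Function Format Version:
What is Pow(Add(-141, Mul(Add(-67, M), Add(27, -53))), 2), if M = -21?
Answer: 4609609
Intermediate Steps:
Pow(Add(-141, Mul(Add(-67, M), Add(27, -53))), 2) = Pow(Add(-141, Mul(Add(-67, -21), Add(27, -53))), 2) = Pow(Add(-141, Mul(-88, -26)), 2) = Pow(Add(-141, 2288), 2) = Pow(2147, 2) = 4609609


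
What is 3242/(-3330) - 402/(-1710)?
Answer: -23362/31635 ≈ -0.73849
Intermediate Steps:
3242/(-3330) - 402/(-1710) = 3242*(-1/3330) - 402*(-1/1710) = -1621/1665 + 67/285 = -23362/31635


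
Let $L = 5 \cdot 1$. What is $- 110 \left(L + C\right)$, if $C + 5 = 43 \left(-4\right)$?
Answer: $18920$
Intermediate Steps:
$L = 5$
$C = -177$ ($C = -5 + 43 \left(-4\right) = -5 - 172 = -177$)
$- 110 \left(L + C\right) = - 110 \left(5 - 177\right) = \left(-110\right) \left(-172\right) = 18920$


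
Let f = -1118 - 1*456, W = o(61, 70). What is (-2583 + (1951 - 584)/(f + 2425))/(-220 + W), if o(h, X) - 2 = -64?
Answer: 1098383/119991 ≈ 9.1539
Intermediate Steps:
o(h, X) = -62 (o(h, X) = 2 - 64 = -62)
W = -62
f = -1574 (f = -1118 - 456 = -1574)
(-2583 + (1951 - 584)/(f + 2425))/(-220 + W) = (-2583 + (1951 - 584)/(-1574 + 2425))/(-220 - 62) = (-2583 + 1367/851)/(-282) = (-2583 + 1367*(1/851))*(-1/282) = (-2583 + 1367/851)*(-1/282) = -2196766/851*(-1/282) = 1098383/119991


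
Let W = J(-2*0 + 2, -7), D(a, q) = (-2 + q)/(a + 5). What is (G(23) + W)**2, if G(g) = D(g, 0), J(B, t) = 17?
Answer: 56169/196 ≈ 286.58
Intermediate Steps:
D(a, q) = (-2 + q)/(5 + a)
G(g) = -2/(5 + g) (G(g) = (-2 + 0)/(5 + g) = -2/(5 + g))
W = 17
(G(23) + W)**2 = (-2/(5 + 23) + 17)**2 = (-2/28 + 17)**2 = (-2*1/28 + 17)**2 = (-1/14 + 17)**2 = (237/14)**2 = 56169/196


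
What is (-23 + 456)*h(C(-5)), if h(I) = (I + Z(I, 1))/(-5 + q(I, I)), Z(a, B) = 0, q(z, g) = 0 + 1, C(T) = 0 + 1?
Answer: -433/4 ≈ -108.25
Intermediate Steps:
C(T) = 1
q(z, g) = 1
h(I) = -I/4 (h(I) = (I + 0)/(-5 + 1) = I/(-4) = I*(-1/4) = -I/4)
(-23 + 456)*h(C(-5)) = (-23 + 456)*(-1/4*1) = 433*(-1/4) = -433/4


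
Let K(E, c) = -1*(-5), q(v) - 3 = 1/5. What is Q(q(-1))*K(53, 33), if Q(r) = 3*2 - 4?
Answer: 10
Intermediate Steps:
q(v) = 16/5 (q(v) = 3 + 1/5 = 3 + ⅕ = 16/5)
Q(r) = 2 (Q(r) = 6 - 4 = 2)
K(E, c) = 5
Q(q(-1))*K(53, 33) = 2*5 = 10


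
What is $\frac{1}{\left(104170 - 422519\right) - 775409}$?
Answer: $- \frac{1}{1093758} \approx -9.1428 \cdot 10^{-7}$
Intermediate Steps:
$\frac{1}{\left(104170 - 422519\right) - 775409} = \frac{1}{-318349 - 775409} = \frac{1}{-1093758} = - \frac{1}{1093758}$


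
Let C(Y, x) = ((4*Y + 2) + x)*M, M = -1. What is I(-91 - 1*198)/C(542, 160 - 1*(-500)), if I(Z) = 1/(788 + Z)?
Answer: -1/1412170 ≈ -7.0813e-7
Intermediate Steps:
C(Y, x) = -2 - x - 4*Y (C(Y, x) = ((4*Y + 2) + x)*(-1) = ((2 + 4*Y) + x)*(-1) = (2 + x + 4*Y)*(-1) = -2 - x - 4*Y)
I(-91 - 1*198)/C(542, 160 - 1*(-500)) = 1/((788 + (-91 - 1*198))*(-2 - (160 - 1*(-500)) - 4*542)) = 1/((788 + (-91 - 198))*(-2 - (160 + 500) - 2168)) = 1/((788 - 289)*(-2 - 1*660 - 2168)) = 1/(499*(-2 - 660 - 2168)) = (1/499)/(-2830) = (1/499)*(-1/2830) = -1/1412170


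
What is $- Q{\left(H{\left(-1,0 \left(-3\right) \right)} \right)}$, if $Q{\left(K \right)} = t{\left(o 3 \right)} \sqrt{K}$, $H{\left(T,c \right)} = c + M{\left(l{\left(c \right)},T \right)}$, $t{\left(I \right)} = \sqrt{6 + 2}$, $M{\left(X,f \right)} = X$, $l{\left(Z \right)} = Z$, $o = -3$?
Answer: $0$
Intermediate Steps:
$t{\left(I \right)} = 2 \sqrt{2}$ ($t{\left(I \right)} = \sqrt{8} = 2 \sqrt{2}$)
$H{\left(T,c \right)} = 2 c$ ($H{\left(T,c \right)} = c + c = 2 c$)
$Q{\left(K \right)} = 2 \sqrt{2} \sqrt{K}$
$- Q{\left(H{\left(-1,0 \left(-3\right) \right)} \right)} = - 2 \sqrt{2} \sqrt{2 \cdot 0 \left(-3\right)} = - 2 \sqrt{2} \sqrt{2 \cdot 0} = - 2 \sqrt{2} \sqrt{0} = - 2 \sqrt{2} \cdot 0 = \left(-1\right) 0 = 0$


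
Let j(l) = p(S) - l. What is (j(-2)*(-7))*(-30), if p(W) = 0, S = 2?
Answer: 420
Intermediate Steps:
j(l) = -l (j(l) = 0 - l = -l)
(j(-2)*(-7))*(-30) = (-1*(-2)*(-7))*(-30) = (2*(-7))*(-30) = -14*(-30) = 420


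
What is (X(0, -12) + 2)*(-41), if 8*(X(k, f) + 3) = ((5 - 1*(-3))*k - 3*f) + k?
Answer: -287/2 ≈ -143.50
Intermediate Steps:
X(k, f) = -3 - 3*f/8 + 9*k/8 (X(k, f) = -3 + (((5 - 1*(-3))*k - 3*f) + k)/8 = -3 + (((5 + 3)*k - 3*f) + k)/8 = -3 + ((8*k - 3*f) + k)/8 = -3 + ((-3*f + 8*k) + k)/8 = -3 + (-3*f + 9*k)/8 = -3 + (-3*f/8 + 9*k/8) = -3 - 3*f/8 + 9*k/8)
(X(0, -12) + 2)*(-41) = ((-3 - 3/8*(-12) + (9/8)*0) + 2)*(-41) = ((-3 + 9/2 + 0) + 2)*(-41) = (3/2 + 2)*(-41) = (7/2)*(-41) = -287/2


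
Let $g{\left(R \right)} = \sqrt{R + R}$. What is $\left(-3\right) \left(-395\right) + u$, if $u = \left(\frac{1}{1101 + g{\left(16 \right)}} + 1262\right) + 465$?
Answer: $\frac{3529837229}{1212169} - \frac{4 \sqrt{2}}{1212169} \approx 2912.0$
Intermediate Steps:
$g{\left(R \right)} = \sqrt{2} \sqrt{R}$ ($g{\left(R \right)} = \sqrt{2 R} = \sqrt{2} \sqrt{R}$)
$u = 1727 + \frac{1}{1101 + 4 \sqrt{2}}$ ($u = \left(\frac{1}{1101 + \sqrt{2} \sqrt{16}} + 1262\right) + 465 = \left(\frac{1}{1101 + \sqrt{2} \cdot 4} + 1262\right) + 465 = \left(\frac{1}{1101 + 4 \sqrt{2}} + 1262\right) + 465 = \left(1262 + \frac{1}{1101 + 4 \sqrt{2}}\right) + 465 = 1727 + \frac{1}{1101 + 4 \sqrt{2}} \approx 1727.0$)
$\left(-3\right) \left(-395\right) + u = \left(-3\right) \left(-395\right) + \left(\frac{2093416964}{1212169} - \frac{4 \sqrt{2}}{1212169}\right) = 1185 + \left(\frac{2093416964}{1212169} - \frac{4 \sqrt{2}}{1212169}\right) = \frac{3529837229}{1212169} - \frac{4 \sqrt{2}}{1212169}$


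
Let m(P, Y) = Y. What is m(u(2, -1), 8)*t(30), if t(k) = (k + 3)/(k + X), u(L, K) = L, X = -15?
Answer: 88/5 ≈ 17.600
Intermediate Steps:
t(k) = (3 + k)/(-15 + k) (t(k) = (k + 3)/(k - 15) = (3 + k)/(-15 + k))
m(u(2, -1), 8)*t(30) = 8*((3 + 30)/(-15 + 30)) = 8*(33/15) = 8*((1/15)*33) = 8*(11/5) = 88/5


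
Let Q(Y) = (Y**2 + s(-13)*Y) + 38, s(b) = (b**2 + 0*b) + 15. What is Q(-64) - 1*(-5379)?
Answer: -2263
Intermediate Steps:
s(b) = 15 + b**2 (s(b) = (b**2 + 0) + 15 = b**2 + 15 = 15 + b**2)
Q(Y) = 38 + Y**2 + 184*Y (Q(Y) = (Y**2 + (15 + (-13)**2)*Y) + 38 = (Y**2 + (15 + 169)*Y) + 38 = (Y**2 + 184*Y) + 38 = 38 + Y**2 + 184*Y)
Q(-64) - 1*(-5379) = (38 + (-64)**2 + 184*(-64)) - 1*(-5379) = (38 + 4096 - 11776) + 5379 = -7642 + 5379 = -2263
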